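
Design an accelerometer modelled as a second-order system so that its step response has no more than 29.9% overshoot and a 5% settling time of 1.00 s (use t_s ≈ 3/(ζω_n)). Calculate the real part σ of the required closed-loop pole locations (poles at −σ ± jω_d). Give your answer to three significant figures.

σ ≈ 3.00

The settling-time spec alone fixes σ = ζω_n = 3/t_s = 3/1.00 = 3.00.
(Overshoot then fixes ζ = 0.359 and hence ω_d = σ·√(1−ζ²)/ζ = 7.81 rad/s.)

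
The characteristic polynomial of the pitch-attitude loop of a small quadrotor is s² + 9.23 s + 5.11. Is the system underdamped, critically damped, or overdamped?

a² − 4b = 65 > 0 (two distinct real roots); the system is overdamped.

overdamped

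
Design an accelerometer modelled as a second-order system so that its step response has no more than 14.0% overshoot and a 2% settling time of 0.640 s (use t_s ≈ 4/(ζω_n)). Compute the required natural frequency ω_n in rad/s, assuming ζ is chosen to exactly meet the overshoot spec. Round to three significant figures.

ω_n ≈ 11.8 rad/s

From %OS = 100·exp(−πζ/√(1−ζ²)), invert to get ζ = −ln(OS)/√(π² + ln²(OS)) with OS = 0.140.
−ln 0.140 = 1.966, so ζ = 1.966/√(π² + 3.866) = 0.531.
Then ω_n = 4/(ζ t_s) = 4/(0.531 × 0.640) = 11.8 rad/s.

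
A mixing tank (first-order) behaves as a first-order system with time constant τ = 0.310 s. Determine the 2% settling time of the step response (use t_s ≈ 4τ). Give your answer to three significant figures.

t_s ≈ 1.24 s

t_s ≈ 4τ = 1.24 s.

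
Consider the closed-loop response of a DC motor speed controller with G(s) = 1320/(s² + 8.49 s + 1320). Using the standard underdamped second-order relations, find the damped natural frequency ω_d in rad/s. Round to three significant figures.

ω_d ≈ 36.1 rad/s

ω_n = √1320 = 36.3 rad/s; ζ = 8.49/(2·36.3) = 0.117.
The damped frequency ω_d = ω_n√(1−ζ²) = 36.1 rad/s.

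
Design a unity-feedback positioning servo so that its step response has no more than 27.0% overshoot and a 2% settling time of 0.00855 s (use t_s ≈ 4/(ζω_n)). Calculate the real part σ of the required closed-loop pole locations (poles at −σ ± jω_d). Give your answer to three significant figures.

The settling-time spec alone fixes σ = ζω_n = 4/t_s = 4/0.00855 = 468.
(Overshoot then fixes ζ = 0.385 and hence ω_d = σ·√(1−ζ²)/ζ = 1120 rad/s.)

σ ≈ 468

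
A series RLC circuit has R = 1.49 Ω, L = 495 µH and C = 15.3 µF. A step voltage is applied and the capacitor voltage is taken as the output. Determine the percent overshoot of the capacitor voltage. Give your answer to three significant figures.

%OS ≈ 66.0%

For a series RLC circuit (capacitor voltage as output), ω_n = 1/√(LC) = 1/√(495 µH · 15.3 µF) = 11500 rad/s.
ζ = (R/2)·√(C/L) = (1.49/2)·√(15.3 µF/495 µH) = 0.131.
%OS = 100 e^{−πζ/√(1−ζ²)} with ζ = 0.131 gives 66.0%.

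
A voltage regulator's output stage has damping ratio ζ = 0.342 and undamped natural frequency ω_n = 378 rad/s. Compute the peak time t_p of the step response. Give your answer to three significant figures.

The damped frequency is ω_d = ω_n√(1−ζ²) = 378·√(1−0.117) = 355 rad/s.
Peak time t_p = π/ω_d = π/355 = 0.00884 s.

t_p ≈ 0.00884 s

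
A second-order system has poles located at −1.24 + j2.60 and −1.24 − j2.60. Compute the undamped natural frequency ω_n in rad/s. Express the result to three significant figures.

ω_n ≈ 2.88 rad/s

With σ = 1.24, ω_d = 2.60: ω_n = √(σ²+ω_d²) = 2.88 rad/s, ζ = σ/ω_n = 0.430.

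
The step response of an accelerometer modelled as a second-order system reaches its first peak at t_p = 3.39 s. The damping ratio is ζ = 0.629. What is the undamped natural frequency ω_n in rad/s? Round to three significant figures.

ω_n ≈ 1.19 rad/s

Peak time t_p = π/ω_d, so ω_d = π/t_p = π/3.39 = 0.927 rad/s.
ω_n = ω_d/√(1−ζ²) = 0.927/√0.604 = 1.19 rad/s.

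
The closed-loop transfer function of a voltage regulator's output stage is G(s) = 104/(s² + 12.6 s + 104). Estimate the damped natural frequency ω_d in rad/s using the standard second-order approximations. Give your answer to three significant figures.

ω_d ≈ 8.02 rad/s

ω_n = √104 = 10.2 rad/s; ζ = 12.6/(2·10.2) = 0.618.
ω_d = 10.2·√(1 − 0.618²) = 8.02 rad/s.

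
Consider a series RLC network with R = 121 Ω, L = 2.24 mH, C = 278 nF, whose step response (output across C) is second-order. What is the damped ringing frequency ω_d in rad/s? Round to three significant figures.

For a series RLC circuit (capacitor voltage as output), ω_n = 1/√(LC) = 1/√(2.24 mH · 278 nF) = 40100 rad/s.
ζ = (R/2)·√(C/L) = (121/2)·√(278 nF/2.24 mH) = 0.674.
The damped frequency ω_d = ω_n√(1−ζ²) = 29600 rad/s.

ω_d ≈ 29600 rad/s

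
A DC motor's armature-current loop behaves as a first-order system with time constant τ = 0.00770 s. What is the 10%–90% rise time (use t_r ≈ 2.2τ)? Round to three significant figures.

t_r ≈ 2.2τ = 0.0169 s.

t_r ≈ 0.0169 s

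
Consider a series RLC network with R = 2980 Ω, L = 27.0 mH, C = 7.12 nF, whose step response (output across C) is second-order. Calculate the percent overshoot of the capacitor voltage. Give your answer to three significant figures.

For a series RLC circuit (capacitor voltage as output), ω_n = 1/√(LC) = 1/√(27.0 mH · 7.12 nF) = 72100 rad/s.
ζ = (R/2)·√(C/L) = (2980/2)·√(7.12 nF/27.0 mH) = 0.765.
%OS = 100·exp(−πζ/√(1−ζ²)) = 2.39%.

%OS ≈ 2.39%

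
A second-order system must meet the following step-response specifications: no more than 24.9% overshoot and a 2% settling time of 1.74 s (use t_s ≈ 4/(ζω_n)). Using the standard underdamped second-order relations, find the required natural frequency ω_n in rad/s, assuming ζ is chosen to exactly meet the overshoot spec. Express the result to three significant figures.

From %OS = 100·exp(−πζ/√(1−ζ²)), invert to get ζ = −ln(OS)/√(π² + ln²(OS)) with OS = 0.249.
−ln 0.249 = 1.390, so ζ = 1.390/√(π² + 1.933) = 0.405.
From t_s ≈ 4/(ζω_n): ω_n = 4/(ζ·t_s) = 4/(0.405·1.74) = 5.68 rad/s.

ω_n ≈ 5.68 rad/s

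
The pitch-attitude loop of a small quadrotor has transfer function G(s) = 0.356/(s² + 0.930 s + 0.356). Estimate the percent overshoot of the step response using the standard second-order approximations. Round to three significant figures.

ω_n = √0.356 = 0.597 rad/s; ζ = 0.930/(2·0.597) = 0.779.
Overshoot: exp(−π·0.779/√(1−0.779²)) = 0.0201, i.e. 2.01%.

%OS ≈ 2.01%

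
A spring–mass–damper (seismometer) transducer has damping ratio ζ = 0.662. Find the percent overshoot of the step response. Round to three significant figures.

For an underdamped second-order system, %OS = 100·exp(−πζ/√(1−ζ²)).
πζ/√(1−ζ²) = π·0.662/√(1−0.438) = 2.775, so %OS = 100·e^(−2.775) = 6.24%.

%OS ≈ 6.24%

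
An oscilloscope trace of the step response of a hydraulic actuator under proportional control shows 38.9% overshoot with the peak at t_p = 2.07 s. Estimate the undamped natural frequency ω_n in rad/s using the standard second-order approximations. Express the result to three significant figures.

ω_n ≈ 1.58 rad/s

The overshoot fixes ζ = −ln(OS)/√(π²+ln²(OS)) = 0.288.
From t_p = π/ω_d, ω_d = π/2.07 = 1.52 rad/s, so ω_n = ω_d/√(1−ζ²) = 1.58 rad/s.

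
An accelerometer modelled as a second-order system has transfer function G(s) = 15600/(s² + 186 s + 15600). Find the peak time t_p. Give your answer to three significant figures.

t_p ≈ 0.0377 s

Matching coefficients with s² + 2ζω_n s + ω_n² gives ω_n² = 15600 ⇒ ω_n = 125 rad/s, and ζ = 186/(2ω_n) = 0.745.
ω_d = 125·√(1 − 0.745²) = 83.4 rad/s. Then t_p = π/ω_d = 0.0377 s.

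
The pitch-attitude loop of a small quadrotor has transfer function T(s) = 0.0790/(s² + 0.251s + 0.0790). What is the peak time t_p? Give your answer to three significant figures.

Comparing the denominator to s² + 2ζω_n s + ω_n²: ω_n = √0.0790 = 0.281 rad/s, and 2ζω_n = 0.251 so ζ = 0.251/(2·0.281) = 0.447.
ω_d = 0.281·√(1 − 0.447²) = 0.251 rad/s. Then t_p = π/ω_d = 12.5 s.

t_p ≈ 12.5 s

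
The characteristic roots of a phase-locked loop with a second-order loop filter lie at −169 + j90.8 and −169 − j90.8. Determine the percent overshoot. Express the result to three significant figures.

With σ = 169, ω_d = 90.8: ω_n = √(σ²+ω_d²) = 192 rad/s, ζ = σ/ω_n = 0.881.
%OS = 100·exp(−πζ/√(1−ζ²)) = 0.289%.

%OS ≈ 0.289%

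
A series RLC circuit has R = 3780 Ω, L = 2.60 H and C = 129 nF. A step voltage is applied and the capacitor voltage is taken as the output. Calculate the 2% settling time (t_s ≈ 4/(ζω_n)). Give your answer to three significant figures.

For a series RLC circuit (capacitor voltage as output), ω_n = 1/√(LC) = 1/√(2.60 H · 129 nF) = 1730 rad/s.
ζ = (R/2)·√(C/L) = (3780/2)·√(129 nF/2.60 H) = 0.421.
t_s ≈ 4/(ζω_n) = 0.00550 s.

t_s ≈ 0.00550 s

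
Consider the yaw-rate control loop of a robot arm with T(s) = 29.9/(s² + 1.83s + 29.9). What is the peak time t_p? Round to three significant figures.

t_p ≈ 0.583 s

Matching coefficients with s² + 2ζω_n s + ω_n² gives ω_n² = 29.9 ⇒ ω_n = 5.47 rad/s, and ζ = 1.83/(2ω_n) = 0.167.
ω_d = 5.47·√(1 − 0.167²) = 5.39 rad/s. Then t_p = π/ω_d = 0.583 s.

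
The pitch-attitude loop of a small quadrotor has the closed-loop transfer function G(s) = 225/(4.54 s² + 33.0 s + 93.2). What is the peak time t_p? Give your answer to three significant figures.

Dividing through by 4.54: denominator becomes s² + 7.269 s + 20.53.
So ω_n = √20.53 = 4.53 rad/s and ζ = 7.269/(2·4.53) = 0.802.
ω_d = 4.53·√(1 − 0.802²) = 2.71 rad/s. t_p = π/ω_d = 1.16 s.

t_p ≈ 1.16 s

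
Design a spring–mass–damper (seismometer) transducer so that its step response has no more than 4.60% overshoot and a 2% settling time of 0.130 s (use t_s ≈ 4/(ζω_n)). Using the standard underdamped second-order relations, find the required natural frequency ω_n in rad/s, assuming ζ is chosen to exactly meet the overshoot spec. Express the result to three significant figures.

Inverting the overshoot relation: ζ = |ln 0.0460|/√(π² + ln²0.0460) = 0.700.
From t_s ≈ 4/(ζω_n): ω_n = 4/(ζ·t_s) = 4/(0.700·0.130) = 44.0 rad/s.

ω_n ≈ 44.0 rad/s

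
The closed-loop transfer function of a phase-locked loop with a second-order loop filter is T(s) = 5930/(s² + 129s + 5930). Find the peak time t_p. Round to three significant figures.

t_p ≈ 0.0747 s

ω_n = √5930 = 77.0 rad/s; ζ = 129/(2·77.0) = 0.838.
The damped frequency ω_d = ω_n√(1−ζ²) = 42.1 rad/s. Then t_p = π/ω_d = 0.0747 s.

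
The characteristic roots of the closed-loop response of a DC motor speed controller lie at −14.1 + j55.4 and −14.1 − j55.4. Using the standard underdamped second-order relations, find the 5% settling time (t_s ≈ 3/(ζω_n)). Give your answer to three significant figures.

t_s ≈ 0.213 s

For poles at −σ ± jω_d, ζω_n = σ = 14.1, so t_s ≈ 3/σ = 0.213 s.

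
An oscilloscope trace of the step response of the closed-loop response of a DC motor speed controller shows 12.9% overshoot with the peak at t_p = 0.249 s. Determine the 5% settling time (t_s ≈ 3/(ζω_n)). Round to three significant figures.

ζ from %OS: ζ = |ln 0.129|/√(π²+ln²0.129) = 0.546.
t_p = π/ω_d ⇒ ω_d = 12.6 rad/s; then ω_n = ω_d/√(1−ζ²) = 15.1 rad/s.
t_s ≈ 3/(ζω_n) = 3/(0.546·15.1) = 0.365 s.

t_s ≈ 0.365 s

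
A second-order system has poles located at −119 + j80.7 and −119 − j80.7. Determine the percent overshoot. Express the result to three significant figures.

The poles are at −σ ± jω_d with σ = 119 and ω_d = 80.7, so ω_n = √(σ²+ω_d²) = 144 rad/s and ζ = σ/ω_n = 0.828.
%OS = 100·exp(−πζ/√(1−ζ²)) = 0.973%.

%OS ≈ 0.973%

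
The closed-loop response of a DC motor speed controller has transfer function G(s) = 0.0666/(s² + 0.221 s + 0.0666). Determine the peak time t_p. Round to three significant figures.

ω_n = √0.0666 = 0.258 rad/s; ζ = 0.221/(2·0.258) = 0.428.
ω_d = ω_n√(1−ζ²) = 0.233 rad/s. Then t_p = π/ω_d = 13.5 s.

t_p ≈ 13.5 s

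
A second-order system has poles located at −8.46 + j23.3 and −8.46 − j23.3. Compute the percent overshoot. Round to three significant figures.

With σ = 8.46, ω_d = 23.3: ω_n = √(σ²+ω_d²) = 24.8 rad/s, ζ = σ/ω_n = 0.341.
%OS = 100·exp(−πζ/√(1−ζ²)) = 32.0%.

%OS ≈ 32.0%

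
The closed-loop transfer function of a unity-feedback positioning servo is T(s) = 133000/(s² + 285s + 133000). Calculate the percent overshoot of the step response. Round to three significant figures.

Comparing the denominator to s² + 2ζω_n s + ω_n²: ω_n = √133000 = 365 rad/s, and 2ζω_n = 285 so ζ = 285/(2·365) = 0.391.
%OS = 100 e^{−πζ/√(1−ζ²)} with ζ = 0.391 gives 26.4%.

%OS ≈ 26.4%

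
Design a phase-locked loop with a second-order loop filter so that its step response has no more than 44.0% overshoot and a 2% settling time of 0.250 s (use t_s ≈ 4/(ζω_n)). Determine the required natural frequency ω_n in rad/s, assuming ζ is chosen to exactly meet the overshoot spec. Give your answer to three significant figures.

ω_n ≈ 63.3 rad/s

Inverting the overshoot relation: ζ = |ln 0.440|/√(π² + ln²0.440) = 0.253.
Then ω_n = 4/(ζ t_s) = 4/(0.253 × 0.250) = 63.3 rad/s.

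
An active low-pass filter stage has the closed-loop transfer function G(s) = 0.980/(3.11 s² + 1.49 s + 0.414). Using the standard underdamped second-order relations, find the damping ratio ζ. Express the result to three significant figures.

Dividing through by 3.11: denominator becomes s² + 0.4791 s + 0.1331.
So ω_n = √0.1331 = 0.365 rad/s and ζ = 0.4791/(2·0.365) = 0.657.

ζ ≈ 0.657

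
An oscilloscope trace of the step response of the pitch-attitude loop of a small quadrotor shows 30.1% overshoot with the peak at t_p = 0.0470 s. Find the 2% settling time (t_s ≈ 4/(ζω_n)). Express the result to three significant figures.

ζ from %OS: ζ = |ln 0.301|/√(π²+ln²0.301) = 0.357.
From t_p = π/ω_d, ω_d = π/0.0470 = 66.8 rad/s, so ω_n = ω_d/√(1−ζ²) = 71.6 rad/s.
t_s ≈ 4/(ζω_n) = 4/(0.357·71.6) = 0.157 s.

t_s ≈ 0.157 s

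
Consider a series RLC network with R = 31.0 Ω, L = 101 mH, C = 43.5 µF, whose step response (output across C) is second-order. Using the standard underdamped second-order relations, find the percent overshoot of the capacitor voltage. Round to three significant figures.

%OS ≈ 34.4%

For a series RLC circuit (capacitor voltage as output), ω_n = 1/√(LC) = 1/√(101 mH · 43.5 µF) = 477 rad/s.
ζ = (R/2)·√(C/L) = (31.0/2)·√(43.5 µF/101 mH) = 0.322.
Overshoot: exp(−π·0.322/√(1−0.322²)) = 0.344, i.e. 34.4%.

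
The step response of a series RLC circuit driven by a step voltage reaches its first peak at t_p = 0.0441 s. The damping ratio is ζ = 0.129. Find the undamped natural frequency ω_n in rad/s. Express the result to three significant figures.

ω_n ≈ 71.8 rad/s

Peak time t_p = π/ω_d, so ω_d = π/t_p = π/0.0441 = 71.2 rad/s.
ω_n = ω_d/√(1−ζ²) = 71.2/√0.983 = 71.8 rad/s.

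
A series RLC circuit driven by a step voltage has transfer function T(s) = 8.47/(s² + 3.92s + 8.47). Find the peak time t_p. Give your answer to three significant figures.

t_p ≈ 1.46 s

Matching coefficients with s² + 2ζω_n s + ω_n² gives ω_n² = 8.47 ⇒ ω_n = 2.91 rad/s, and ζ = 3.92/(2ω_n) = 0.673.
ω_d = 2.91·√(1 − 0.673²) = 2.15 rad/s. Then t_p = π/ω_d = 1.46 s.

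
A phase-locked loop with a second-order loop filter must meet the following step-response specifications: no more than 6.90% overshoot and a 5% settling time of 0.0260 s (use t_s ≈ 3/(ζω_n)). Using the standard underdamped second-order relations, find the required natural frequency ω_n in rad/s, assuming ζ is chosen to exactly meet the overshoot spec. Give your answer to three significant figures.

ω_n ≈ 178 rad/s

Inverting the overshoot relation: ζ = |ln 0.0690|/√(π² + ln²0.0690) = 0.648.
Then ω_n = 3/(ζ t_s) = 3/(0.648 × 0.0260) = 178 rad/s.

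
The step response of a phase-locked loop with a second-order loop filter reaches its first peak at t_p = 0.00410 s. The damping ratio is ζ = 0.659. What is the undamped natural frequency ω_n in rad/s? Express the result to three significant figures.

ω_n ≈ 1020 rad/s

Peak time t_p = π/ω_d, so ω_d = π/t_p = π/0.00410 = 766 rad/s.
ω_n = ω_d/√(1−ζ²) = 766/√0.566 = 1020 rad/s.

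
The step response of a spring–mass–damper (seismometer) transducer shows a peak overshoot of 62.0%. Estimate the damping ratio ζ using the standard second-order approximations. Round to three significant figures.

From %OS = 100·exp(−πζ/√(1−ζ²)), invert to get ζ = −ln(OS)/√(π² + ln²(OS)) with OS = 0.620.
−ln 0.620 = 0.4780, so ζ = 0.4780/√(π² + 0.2285) = 0.150.

ζ ≈ 0.150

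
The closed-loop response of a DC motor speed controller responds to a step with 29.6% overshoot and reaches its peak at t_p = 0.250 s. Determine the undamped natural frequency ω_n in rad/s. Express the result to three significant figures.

The overshoot fixes ζ = −ln(OS)/√(π²+ln²(OS)) = 0.361.
t_p = π/ω_d ⇒ ω_d = 12.6 rad/s; then ω_n = ω_d/√(1−ζ²) = 13.5 rad/s.

ω_n ≈ 13.5 rad/s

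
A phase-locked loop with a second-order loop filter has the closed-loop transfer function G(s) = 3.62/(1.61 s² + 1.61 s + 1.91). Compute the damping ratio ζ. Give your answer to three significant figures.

ζ ≈ 0.459

Dividing through by 1.61: denominator becomes s² + 1.000 s + 1.186.
So ω_n = √1.186 = 1.09 rad/s and ζ = 1.000/(2·1.09) = 0.459.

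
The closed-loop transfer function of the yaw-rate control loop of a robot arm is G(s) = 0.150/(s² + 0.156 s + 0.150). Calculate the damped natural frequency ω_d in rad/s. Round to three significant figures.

ω_d ≈ 0.379 rad/s

Comparing the denominator to s² + 2ζω_n s + ω_n²: ω_n = √0.150 = 0.387 rad/s, and 2ζω_n = 0.156 so ζ = 0.156/(2·0.387) = 0.201.
The damped frequency ω_d = ω_n√(1−ζ²) = 0.379 rad/s.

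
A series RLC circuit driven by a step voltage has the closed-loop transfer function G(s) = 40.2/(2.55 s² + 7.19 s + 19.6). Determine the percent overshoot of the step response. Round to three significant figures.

%OS ≈ 15.6%

Dividing through by 2.55: denominator becomes s² + 2.820 s + 7.686.
So ω_n = √7.686 = 2.77 rad/s and ζ = 2.820/(2·2.77) = 0.509.
%OS = 100 e^{−πζ/√(1−ζ²)} with ζ = 0.509 gives 15.6%.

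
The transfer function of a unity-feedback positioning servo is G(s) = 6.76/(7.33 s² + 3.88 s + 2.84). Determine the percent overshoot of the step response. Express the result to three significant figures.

%OS ≈ 22.9%

Dividing through by 7.33: denominator becomes s² + 0.5293 s + 0.3874.
So ω_n = √0.3874 = 0.622 rad/s and ζ = 0.5293/(2·0.622) = 0.425.
%OS = 100 e^{−πζ/√(1−ζ²)} with ζ = 0.425 gives 22.9%.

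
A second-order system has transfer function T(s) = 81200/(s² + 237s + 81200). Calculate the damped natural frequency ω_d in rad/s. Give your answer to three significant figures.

ω_d ≈ 259 rad/s

Matching coefficients with s² + 2ζω_n s + ω_n² gives ω_n² = 81200 ⇒ ω_n = 285 rad/s, and ζ = 237/(2ω_n) = 0.416.
ω_d = ω_n√(1−ζ²) = 259 rad/s.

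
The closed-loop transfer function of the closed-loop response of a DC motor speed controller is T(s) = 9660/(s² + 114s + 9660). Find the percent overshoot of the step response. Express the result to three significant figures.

Comparing the denominator to s² + 2ζω_n s + ω_n²: ω_n = √9660 = 98.3 rad/s, and 2ζω_n = 114 so ζ = 114/(2·98.3) = 0.580.
%OS = 100·exp(−πζ/√(1−ζ²)) = 10.7%.

%OS ≈ 10.7%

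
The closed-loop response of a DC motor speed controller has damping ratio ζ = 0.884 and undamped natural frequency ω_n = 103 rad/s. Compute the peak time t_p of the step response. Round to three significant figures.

The damped frequency is ω_d = ω_n√(1−ζ²) = 103·√(1−0.781) = 48.2 rad/s.
Peak time t_p = π/ω_d = π/48.2 = 0.0652 s.

t_p ≈ 0.0652 s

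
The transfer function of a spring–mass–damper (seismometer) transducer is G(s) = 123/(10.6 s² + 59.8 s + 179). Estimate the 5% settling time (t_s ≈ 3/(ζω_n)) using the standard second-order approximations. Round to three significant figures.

Dividing through by 10.6: denominator becomes s² + 5.642 s + 16.89.
So ω_n = √16.89 = 4.11 rad/s and ζ = 5.642/(2·4.11) = 0.686.
t_s ≈ 3/(ζω_n) = 1.06 s.

t_s ≈ 1.06 s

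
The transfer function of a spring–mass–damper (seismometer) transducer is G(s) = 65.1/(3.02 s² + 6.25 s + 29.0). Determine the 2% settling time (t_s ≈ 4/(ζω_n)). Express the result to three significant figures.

Dividing through by 3.02: denominator becomes s² + 2.070 s + 9.603.
So ω_n = √9.603 = 3.10 rad/s and ζ = 2.070/(2·3.10) = 0.334.
t_s ≈ 4/(ζω_n) = 3.87 s.

t_s ≈ 3.87 s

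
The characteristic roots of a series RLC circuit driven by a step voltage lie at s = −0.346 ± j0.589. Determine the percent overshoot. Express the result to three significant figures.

|pole| = ω_n = √(0.346² + 0.589²) = 0.683 rad/s; ζ = cos θ = σ/ω_n = 0.507.
Overshoot: exp(−π·0.507/√(1−0.507²)) = 0.158, i.e. 15.8%.

%OS ≈ 15.8%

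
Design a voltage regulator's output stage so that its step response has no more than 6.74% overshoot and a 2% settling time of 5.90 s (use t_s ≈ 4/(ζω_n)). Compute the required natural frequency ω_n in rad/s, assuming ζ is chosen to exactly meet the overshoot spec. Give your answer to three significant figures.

Inverting the overshoot relation: ζ = |ln 0.0674|/√(π² + ln²0.0674) = 0.651.
From t_s ≈ 4/(ζω_n): ω_n = 4/(ζ·t_s) = 4/(0.651·5.90) = 1.04 rad/s.

ω_n ≈ 1.04 rad/s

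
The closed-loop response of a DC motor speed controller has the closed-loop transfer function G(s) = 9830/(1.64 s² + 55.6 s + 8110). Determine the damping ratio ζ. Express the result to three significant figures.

ζ ≈ 0.241

Dividing through by 1.64: denominator becomes s² + 33.90 s + 4945.
So ω_n = √4945 = 70.3 rad/s and ζ = 33.90/(2·70.3) = 0.241.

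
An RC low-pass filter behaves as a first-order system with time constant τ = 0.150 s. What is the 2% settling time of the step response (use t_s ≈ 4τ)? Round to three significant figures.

t_s ≈ 4τ = 0.600 s.

t_s ≈ 0.600 s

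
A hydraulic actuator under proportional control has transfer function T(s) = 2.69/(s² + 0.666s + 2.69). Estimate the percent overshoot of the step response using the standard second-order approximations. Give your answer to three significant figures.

%OS ≈ 52.1%

Matching coefficients with s² + 2ζω_n s + ω_n² gives ω_n² = 2.69 ⇒ ω_n = 1.64 rad/s, and ζ = 0.666/(2ω_n) = 0.203.
Overshoot: exp(−π·0.203/√(1−0.203²)) = 0.521, i.e. 52.1%.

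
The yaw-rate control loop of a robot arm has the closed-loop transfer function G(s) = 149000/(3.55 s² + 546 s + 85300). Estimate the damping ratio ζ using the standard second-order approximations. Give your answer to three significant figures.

ζ ≈ 0.496

Dividing through by 3.55: denominator becomes s² + 153.8 s + 24030.
So ω_n = √24030 = 155 rad/s and ζ = 153.8/(2·155) = 0.496.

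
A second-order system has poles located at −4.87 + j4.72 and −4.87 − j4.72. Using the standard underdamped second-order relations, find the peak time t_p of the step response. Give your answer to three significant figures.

t_p = π/ω_d with ω_d = 4.72 (the imaginary part), so t_p = 0.666 s.

t_p ≈ 0.666 s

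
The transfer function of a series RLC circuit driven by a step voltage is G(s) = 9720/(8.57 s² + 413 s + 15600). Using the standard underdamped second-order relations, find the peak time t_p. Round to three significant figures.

t_p ≈ 0.0892 s

Dividing through by 8.57: denominator becomes s² + 48.19 s + 1820.
So ω_n = √1820 = 42.7 rad/s and ζ = 48.19/(2·42.7) = 0.565.
The damped frequency ω_d = ω_n√(1−ζ²) = 35.2 rad/s. t_p = π/ω_d = 0.0892 s.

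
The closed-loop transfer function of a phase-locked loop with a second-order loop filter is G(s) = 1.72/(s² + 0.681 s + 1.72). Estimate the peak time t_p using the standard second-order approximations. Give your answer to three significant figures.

Matching coefficients with s² + 2ζω_n s + ω_n² gives ω_n² = 1.72 ⇒ ω_n = 1.31 rad/s, and ζ = 0.681/(2ω_n) = 0.260.
The damped frequency ω_d = ω_n√(1−ζ²) = 1.27 rad/s. Then t_p = π/ω_d = 2.48 s.

t_p ≈ 2.48 s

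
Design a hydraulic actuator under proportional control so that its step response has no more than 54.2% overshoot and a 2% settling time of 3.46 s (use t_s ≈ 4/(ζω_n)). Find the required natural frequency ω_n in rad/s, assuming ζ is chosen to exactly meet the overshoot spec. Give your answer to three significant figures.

ζ = −ln(OS)/√(π² + (ln OS)²). With OS = 0.542, ln OS = −0.6125 and ζ = 0.6125/3.201 = 0.191.
From t_s ≈ 4/(ζω_n): ω_n = 4/(ζ·t_s) = 4/(0.191·3.46) = 6.04 rad/s.

ω_n ≈ 6.04 rad/s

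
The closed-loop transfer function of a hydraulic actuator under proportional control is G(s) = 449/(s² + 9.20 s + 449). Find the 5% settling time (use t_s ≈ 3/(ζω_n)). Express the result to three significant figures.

t_s ≈ 0.652 s

ω_n = √449 = 21.2 rad/s; ζ = 9.20/(2·21.2) = 0.217.
t_s ≈ 3/(ζω_n) = 3/(0.217·21.2) = 0.652 s.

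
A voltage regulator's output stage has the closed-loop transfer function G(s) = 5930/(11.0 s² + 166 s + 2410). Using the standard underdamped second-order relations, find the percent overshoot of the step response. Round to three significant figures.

Dividing through by 11.0: denominator becomes s² + 15.09 s + 219.1.
So ω_n = √219.1 = 14.8 rad/s and ζ = 15.09/(2·14.8) = 0.510.
Overshoot: exp(−π·0.510/√(1−0.510²)) = 0.155, i.e. 15.5%.

%OS ≈ 15.5%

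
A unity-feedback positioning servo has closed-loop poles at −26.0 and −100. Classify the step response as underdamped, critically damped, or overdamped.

Since the poles are distinct, negative and real, the response is overdamped.

overdamped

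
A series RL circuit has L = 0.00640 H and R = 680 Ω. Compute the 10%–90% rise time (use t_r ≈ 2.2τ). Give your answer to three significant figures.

t_r ≈ 0.0000207 s

τ = L/R = 0.00640/680 = 0.00000941 s.
t_r ≈ 2.2τ = 0.0000207 s.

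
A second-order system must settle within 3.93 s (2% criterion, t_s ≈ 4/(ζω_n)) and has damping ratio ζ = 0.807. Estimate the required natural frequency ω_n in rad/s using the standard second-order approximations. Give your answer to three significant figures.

ω_n ≈ 1.26 rad/s

Rearranging t_s ≈ 4/(ζω_n) gives ω_n = 4/(ζ·t_s) = 4/(0.807 × 3.93) = 1.26 rad/s.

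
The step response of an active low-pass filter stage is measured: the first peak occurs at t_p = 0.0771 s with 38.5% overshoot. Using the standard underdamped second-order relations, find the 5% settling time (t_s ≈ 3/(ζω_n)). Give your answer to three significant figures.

t_s ≈ 0.242 s

From the overshoot, ζ = −ln(OS)/√(π²+ln²(OS)) = 0.291.
t_p = π/ω_d ⇒ ω_d = 40.7 rad/s; then ω_n = ω_d/√(1−ζ²) = 42.6 rad/s.
t_s ≈ 3/(ζω_n) = 3/(0.291·42.6) = 0.242 s.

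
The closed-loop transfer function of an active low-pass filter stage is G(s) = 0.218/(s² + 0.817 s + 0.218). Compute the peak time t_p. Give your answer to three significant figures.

Comparing the denominator to s² + 2ζω_n s + ω_n²: ω_n = √0.218 = 0.467 rad/s, and 2ζω_n = 0.817 so ζ = 0.817/(2·0.467) = 0.875.
ω_d = ω_n√(1−ζ²) = 0.226 rad/s. Then t_p = π/ω_d = 13.9 s.

t_p ≈ 13.9 s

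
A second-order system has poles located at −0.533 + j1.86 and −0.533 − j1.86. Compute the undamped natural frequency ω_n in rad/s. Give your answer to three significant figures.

The poles are at −σ ± jω_d with σ = 0.533 and ω_d = 1.86, so ω_n = √(σ²+ω_d²) = 1.93 rad/s and ζ = σ/ω_n = 0.275.

ω_n ≈ 1.93 rad/s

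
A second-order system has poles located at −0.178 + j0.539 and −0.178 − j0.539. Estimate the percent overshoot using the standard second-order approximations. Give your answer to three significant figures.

The poles are at −σ ± jω_d with σ = 0.178 and ω_d = 0.539, so ω_n = √(σ²+ω_d²) = 0.568 rad/s and ζ = σ/ω_n = 0.314.
Overshoot: exp(−π·0.314/√(1−0.314²)) = 0.354, i.e. 35.4%.

%OS ≈ 35.4%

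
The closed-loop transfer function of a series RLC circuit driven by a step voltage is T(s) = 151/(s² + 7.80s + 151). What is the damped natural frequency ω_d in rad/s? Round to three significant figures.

ω_n = √151 = 12.3 rad/s; ζ = 7.80/(2·12.3) = 0.317.
ω_d = ω_n√(1−ζ²) = 11.7 rad/s.

ω_d ≈ 11.7 rad/s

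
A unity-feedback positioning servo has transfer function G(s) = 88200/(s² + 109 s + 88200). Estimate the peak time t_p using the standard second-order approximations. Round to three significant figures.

t_p ≈ 0.0108 s

Comparing the denominator to s² + 2ζω_n s + ω_n²: ω_n = √88200 = 297 rad/s, and 2ζω_n = 109 so ζ = 109/(2·297) = 0.184.
ω_d = 297·√(1 − 0.184²) = 292 rad/s. Then t_p = π/ω_d = 0.0108 s.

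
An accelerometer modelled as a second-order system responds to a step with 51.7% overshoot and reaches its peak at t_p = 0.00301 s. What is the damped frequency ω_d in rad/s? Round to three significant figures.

t_p = π/ω_d, so ω_d = π/0.00301 = 1040 rad/s.

ω_d ≈ 1040 rad/s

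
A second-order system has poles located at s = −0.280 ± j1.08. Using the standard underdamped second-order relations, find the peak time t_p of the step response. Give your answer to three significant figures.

t_p = π/ω_d with ω_d = 1.08 (the imaginary part), so t_p = 2.91 s.

t_p ≈ 2.91 s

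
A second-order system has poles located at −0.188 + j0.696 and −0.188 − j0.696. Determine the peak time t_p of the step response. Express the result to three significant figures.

t_p ≈ 4.51 s

t_p = π/ω_d with ω_d = 0.696 (the imaginary part), so t_p = 4.51 s.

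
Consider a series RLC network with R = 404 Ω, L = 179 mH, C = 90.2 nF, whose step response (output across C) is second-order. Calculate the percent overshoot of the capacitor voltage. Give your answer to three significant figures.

%OS ≈ 63.4%

For a series RLC circuit (capacitor voltage as output), ω_n = 1/√(LC) = 1/√(179 mH · 90.2 nF) = 7870 rad/s.
ζ = (R/2)·√(C/L) = (404/2)·√(90.2 nF/179 mH) = 0.143.
%OS = 100·exp(−πζ/√(1−ζ²)) = 63.4%.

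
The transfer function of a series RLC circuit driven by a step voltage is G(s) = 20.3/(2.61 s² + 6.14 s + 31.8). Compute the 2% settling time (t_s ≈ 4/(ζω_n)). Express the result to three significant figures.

t_s ≈ 3.40 s

Dividing through by 2.61: denominator becomes s² + 2.352 s + 12.18.
So ω_n = √12.18 = 3.49 rad/s and ζ = 2.352/(2·3.49) = 0.337.
t_s ≈ 4/(ζω_n) = 3.40 s.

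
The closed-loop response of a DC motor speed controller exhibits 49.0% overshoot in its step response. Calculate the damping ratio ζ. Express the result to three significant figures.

ζ ≈ 0.221

Inverting the overshoot relation: ζ = |ln 0.490|/√(π² + ln²0.490) = 0.221.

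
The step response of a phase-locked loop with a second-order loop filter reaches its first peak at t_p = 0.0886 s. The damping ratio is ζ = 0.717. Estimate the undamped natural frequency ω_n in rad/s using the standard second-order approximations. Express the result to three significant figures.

Peak time t_p = π/ω_d, so ω_d = π/t_p = π/0.0886 = 35.5 rad/s.
ω_n = ω_d/√(1−ζ²) = 35.5/√0.486 = 50.9 rad/s.

ω_n ≈ 50.9 rad/s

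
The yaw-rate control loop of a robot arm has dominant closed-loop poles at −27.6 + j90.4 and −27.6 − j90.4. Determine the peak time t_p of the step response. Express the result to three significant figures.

t_p ≈ 0.0348 s

t_p = π/ω_d with ω_d = 90.4 (the imaginary part), so t_p = 0.0348 s.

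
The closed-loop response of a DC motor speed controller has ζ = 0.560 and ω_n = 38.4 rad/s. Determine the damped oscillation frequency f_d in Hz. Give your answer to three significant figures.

ω_d = ω_n√(1−ζ²) = 38.4·√0.686 = 31.8 rad/s.
f_d = ω_d/(2π) = 5.06 Hz.

f_d ≈ 5.06 Hz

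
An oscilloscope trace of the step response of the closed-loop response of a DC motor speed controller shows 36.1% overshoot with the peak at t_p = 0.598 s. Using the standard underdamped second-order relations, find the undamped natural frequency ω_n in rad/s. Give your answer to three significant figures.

The overshoot fixes ζ = −ln(OS)/√(π²+ln²(OS)) = 0.308.
t_p = π/ω_d ⇒ ω_d = 5.25 rad/s; then ω_n = ω_d/√(1−ζ²) = 5.52 rad/s.

ω_n ≈ 5.52 rad/s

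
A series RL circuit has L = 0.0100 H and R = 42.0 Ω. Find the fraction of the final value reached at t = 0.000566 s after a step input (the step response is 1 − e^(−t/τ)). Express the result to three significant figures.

τ = L/R = 0.0100/42.0 = 0.000238 s.
y(t)/y_∞ = 1 − e^(−t/τ) = 1 − e^(−0.000566/0.000238) = 1 − e^(−2.38) = 0.907.

y/y_∞ ≈ 0.907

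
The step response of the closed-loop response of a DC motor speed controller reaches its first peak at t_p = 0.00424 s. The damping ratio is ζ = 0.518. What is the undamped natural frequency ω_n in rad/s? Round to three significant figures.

ω_n ≈ 866 rad/s

Peak time t_p = π/ω_d, so ω_d = π/t_p = π/0.00424 = 741 rad/s.
ω_n = ω_d/√(1−ζ²) = 741/√0.732 = 866 rad/s.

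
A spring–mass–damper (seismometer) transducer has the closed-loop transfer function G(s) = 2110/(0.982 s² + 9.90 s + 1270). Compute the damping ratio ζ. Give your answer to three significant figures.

Dividing through by 0.982: denominator becomes s² + 10.08 s + 1293.
So ω_n = √1293 = 36.0 rad/s and ζ = 10.08/(2·36.0) = 0.140.

ζ ≈ 0.140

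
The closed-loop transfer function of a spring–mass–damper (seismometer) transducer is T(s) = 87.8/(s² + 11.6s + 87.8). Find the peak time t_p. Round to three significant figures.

t_p ≈ 0.427 s

ω_n = √87.8 = 9.37 rad/s; ζ = 11.6/(2·9.37) = 0.619.
ω_d = ω_n√(1−ζ²) = 7.36 rad/s. Then t_p = π/ω_d = 0.427 s.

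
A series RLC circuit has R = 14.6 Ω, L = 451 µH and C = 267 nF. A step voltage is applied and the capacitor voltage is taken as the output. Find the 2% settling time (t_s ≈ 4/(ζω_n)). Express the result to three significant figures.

For a series RLC circuit (capacitor voltage as output), ω_n = 1/√(LC) = 1/√(451 µH · 267 nF) = 91100 rad/s.
ζ = (R/2)·√(C/L) = (14.6/2)·√(267 nF/451 µH) = 0.178.
t_s ≈ 4/(ζω_n) = 0.000247 s.

t_s ≈ 0.000247 s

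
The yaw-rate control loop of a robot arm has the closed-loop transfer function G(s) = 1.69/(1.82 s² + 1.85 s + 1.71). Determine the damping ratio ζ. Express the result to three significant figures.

ζ ≈ 0.524

Dividing through by 1.82: denominator becomes s² + 1.016 s + 0.9396.
So ω_n = √0.9396 = 0.969 rad/s and ζ = 1.016/(2·0.969) = 0.524.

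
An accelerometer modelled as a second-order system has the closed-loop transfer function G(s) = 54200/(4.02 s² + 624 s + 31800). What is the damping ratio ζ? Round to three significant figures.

ζ ≈ 0.873

Dividing through by 4.02: denominator becomes s² + 155.2 s + 7910.
So ω_n = √7910 = 88.9 rad/s and ζ = 155.2/(2·88.9) = 0.873.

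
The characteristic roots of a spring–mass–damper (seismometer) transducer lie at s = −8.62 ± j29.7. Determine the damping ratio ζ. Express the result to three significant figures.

ζ ≈ 0.279

With σ = 8.62, ω_d = 29.7: ω_n = √(σ²+ω_d²) = 30.9 rad/s, ζ = σ/ω_n = 0.279.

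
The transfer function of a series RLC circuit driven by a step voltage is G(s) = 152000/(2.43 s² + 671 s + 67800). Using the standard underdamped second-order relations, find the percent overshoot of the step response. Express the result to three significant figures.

%OS ≈ 0.992%

Dividing through by 2.43: denominator becomes s² + 276.1 s + 27900.
So ω_n = √27900 = 167 rad/s and ζ = 276.1/(2·167) = 0.827.
%OS = 100 e^{−πζ/√(1−ζ²)} with ζ = 0.827 gives 0.992%.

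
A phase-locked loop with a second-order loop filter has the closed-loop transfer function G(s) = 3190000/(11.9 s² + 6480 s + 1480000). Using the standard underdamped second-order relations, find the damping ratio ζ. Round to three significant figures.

ζ ≈ 0.772

Dividing through by 11.9: denominator becomes s² + 544.5 s + 124400.
So ω_n = √124400 = 353 rad/s and ζ = 544.5/(2·353) = 0.772.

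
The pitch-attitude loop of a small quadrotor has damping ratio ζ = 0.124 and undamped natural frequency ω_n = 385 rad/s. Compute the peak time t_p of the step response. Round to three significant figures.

t_p ≈ 0.00822 s

The damped frequency is ω_d = ω_n√(1−ζ²) = 385·√(1−0.0154) = 382 rad/s.
Peak time t_p = π/ω_d = π/382 = 0.00822 s.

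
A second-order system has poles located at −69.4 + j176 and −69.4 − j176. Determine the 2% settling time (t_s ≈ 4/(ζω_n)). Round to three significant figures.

For poles at −σ ± jω_d, ζω_n = σ = 69.4, so t_s ≈ 4/σ = 0.0576 s.

t_s ≈ 0.0576 s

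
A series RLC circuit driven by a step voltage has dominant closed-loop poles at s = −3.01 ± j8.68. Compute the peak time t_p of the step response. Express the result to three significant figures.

t_p ≈ 0.362 s

t_p = π/ω_d with ω_d = 8.68 (the imaginary part), so t_p = 0.362 s.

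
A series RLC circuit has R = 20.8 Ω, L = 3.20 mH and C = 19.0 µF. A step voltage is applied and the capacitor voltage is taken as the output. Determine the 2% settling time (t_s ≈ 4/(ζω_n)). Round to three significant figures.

For a series RLC circuit (capacitor voltage as output), ω_n = 1/√(LC) = 1/√(3.20 mH · 19.0 µF) = 4060 rad/s.
ζ = (R/2)·√(C/L) = (20.8/2)·√(19.0 µF/3.20 mH) = 0.801.
t_s ≈ 4/(ζω_n) = 0.00123 s.

t_s ≈ 0.00123 s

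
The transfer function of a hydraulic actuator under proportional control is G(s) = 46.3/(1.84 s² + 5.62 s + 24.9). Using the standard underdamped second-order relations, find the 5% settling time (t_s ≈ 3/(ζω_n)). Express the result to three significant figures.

Dividing through by 1.84: denominator becomes s² + 3.054 s + 13.53.
So ω_n = √13.53 = 3.68 rad/s and ζ = 3.054/(2·3.68) = 0.415.
t_s ≈ 3/(ζω_n) = 1.96 s.

t_s ≈ 1.96 s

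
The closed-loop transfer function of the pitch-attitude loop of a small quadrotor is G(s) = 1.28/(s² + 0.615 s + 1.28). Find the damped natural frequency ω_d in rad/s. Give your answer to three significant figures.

ω_d ≈ 1.09 rad/s

ω_n = √1.28 = 1.13 rad/s; ζ = 0.615/(2·1.13) = 0.272.
ω_d = ω_n√(1−ζ²) = 1.09 rad/s.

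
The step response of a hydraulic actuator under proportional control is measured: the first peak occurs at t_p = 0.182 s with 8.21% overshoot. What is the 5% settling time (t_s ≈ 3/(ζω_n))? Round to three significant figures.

t_s ≈ 0.218 s

ζ from %OS: ζ = |ln 0.0821|/√(π²+ln²0.0821) = 0.623.
From t_p = π/ω_d, ω_d = π/0.182 = 17.3 rad/s, so ω_n = ω_d/√(1−ζ²) = 22.1 rad/s.
t_s ≈ 3/(ζω_n) = 3/(0.623·22.1) = 0.218 s.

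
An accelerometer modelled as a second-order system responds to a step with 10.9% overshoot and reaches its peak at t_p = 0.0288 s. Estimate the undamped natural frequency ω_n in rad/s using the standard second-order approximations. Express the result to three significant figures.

ω_n ≈ 133 rad/s

ζ from %OS: ζ = |ln 0.109|/√(π²+ln²0.109) = 0.576.
From t_p = π/ω_d, ω_d = π/0.0288 = 109 rad/s, so ω_n = ω_d/√(1−ζ²) = 133 rad/s.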